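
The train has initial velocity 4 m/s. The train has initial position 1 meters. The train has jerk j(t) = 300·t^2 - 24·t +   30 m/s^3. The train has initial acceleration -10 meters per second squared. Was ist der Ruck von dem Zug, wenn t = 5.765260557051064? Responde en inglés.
Using j(t) = 300·t^2 - 24·t + 30 and substituting t = 5.765260557051064, we find j = 9863.10253383740.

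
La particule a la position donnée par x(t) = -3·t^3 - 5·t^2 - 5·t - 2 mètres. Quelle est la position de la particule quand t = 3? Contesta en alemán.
Mit x(t) = -3·t^3 - 5·t^2 - 5·t - 2 und Einsetzen von t = 3, finden wir x = -143.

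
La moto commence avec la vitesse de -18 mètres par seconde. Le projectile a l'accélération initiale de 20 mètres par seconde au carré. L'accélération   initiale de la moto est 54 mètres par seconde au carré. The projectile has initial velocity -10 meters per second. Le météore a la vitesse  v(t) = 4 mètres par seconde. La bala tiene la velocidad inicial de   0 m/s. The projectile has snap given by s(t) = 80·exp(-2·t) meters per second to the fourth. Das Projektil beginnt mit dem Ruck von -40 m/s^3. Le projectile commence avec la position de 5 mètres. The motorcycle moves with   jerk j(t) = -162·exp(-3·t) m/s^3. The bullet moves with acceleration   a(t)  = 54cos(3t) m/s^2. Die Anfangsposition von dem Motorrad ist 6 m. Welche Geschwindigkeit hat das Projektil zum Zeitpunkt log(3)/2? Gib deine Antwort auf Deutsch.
Ausgehend von dem Snap s(t) = 80·exp(-2·t), nehmen wir 3 Integrale. Durch Integration von dem Snap und Verwendung der Anfangsbedingung j(0) = -40, erhalten wir j(t) = -40·exp(-2·t). Das Integral von dem Ruck ist die Beschleunigung. Mit a(0) = 20 erhalten wir a(t) = 20·exp(-2·t). Durch Integration von der Beschleunigung und Verwendung der Anfangsbedingung v(0) = -10, erhalten wir v(t) = -10·exp(-2·t). Aus der Gleichung für die Geschwindigkeit v(t) = -10·exp(-2·t), setzen wir t = log(3)/2 ein und erhalten v = -10/3.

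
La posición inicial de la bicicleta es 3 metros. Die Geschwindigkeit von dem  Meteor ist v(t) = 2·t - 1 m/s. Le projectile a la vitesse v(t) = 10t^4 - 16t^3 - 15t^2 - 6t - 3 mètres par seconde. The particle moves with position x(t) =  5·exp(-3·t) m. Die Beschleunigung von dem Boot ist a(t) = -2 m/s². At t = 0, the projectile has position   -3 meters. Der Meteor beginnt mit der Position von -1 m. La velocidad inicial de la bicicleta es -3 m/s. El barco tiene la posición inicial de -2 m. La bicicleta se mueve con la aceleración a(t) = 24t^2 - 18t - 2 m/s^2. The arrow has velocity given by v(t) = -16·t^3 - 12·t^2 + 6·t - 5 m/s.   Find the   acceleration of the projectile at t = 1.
Starting from velocity v(t) = 10·t^4 - 16·t^3 - 15·t^2 - 6·t - 3, we take 1 derivative. The derivative of velocity gives acceleration: a(t) = 40·t^3 - 48·t^2 - 30·t - 6. From the given acceleration equation a(t) = 40·t^3 - 48·t^2 - 30·t - 6, we substitute t = 1 to get a = -44.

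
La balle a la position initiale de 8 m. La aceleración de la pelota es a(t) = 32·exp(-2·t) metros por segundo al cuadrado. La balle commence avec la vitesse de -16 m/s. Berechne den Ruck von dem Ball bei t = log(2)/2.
Ausgehend von der Beschleunigung a(t) = 32·exp(-2·t), nehmen wir 1 Ableitung. Durch Ableiten von der Beschleunigung erhalten wir den Ruck: j(t) = -64·exp(-2·t). Mit j(t) = -64·exp(-2·t) und Einsetzen von t = log(2)/2, finden wir j = -32.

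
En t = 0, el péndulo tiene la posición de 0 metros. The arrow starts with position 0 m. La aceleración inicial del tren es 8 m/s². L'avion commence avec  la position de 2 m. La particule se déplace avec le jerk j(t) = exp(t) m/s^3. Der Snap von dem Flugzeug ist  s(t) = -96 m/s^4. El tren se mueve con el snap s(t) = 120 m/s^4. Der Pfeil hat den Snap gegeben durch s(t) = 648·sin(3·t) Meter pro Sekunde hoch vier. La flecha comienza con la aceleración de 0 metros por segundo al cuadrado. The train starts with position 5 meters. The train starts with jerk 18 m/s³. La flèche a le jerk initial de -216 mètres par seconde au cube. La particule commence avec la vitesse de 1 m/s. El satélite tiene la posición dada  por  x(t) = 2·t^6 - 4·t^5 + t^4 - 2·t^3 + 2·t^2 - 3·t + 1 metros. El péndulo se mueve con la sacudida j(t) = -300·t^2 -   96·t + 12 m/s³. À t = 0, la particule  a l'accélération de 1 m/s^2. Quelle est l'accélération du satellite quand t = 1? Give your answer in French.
Nous devons dériver notre équation de la position x(t) = 2·t^6 - 4·t^5 + t^4 - 2·t^3 + 2·t^2 - 3·t + 1 2 fois. En dérivant la position, nous obtenons la vitesse: v(t) = 12·t^5 - 20·t^4 + 4·t^3 - 6·t^2 + 4·t - 3. En prenant d/dt de v(t), nous trouvons a(t) = 60·t^4 - 80·t^3 + 12·t^2 - 12·t + 4. Nous avons l'accélération a(t) = 60·t^4 - 80·t^3 + 12·t^2 - 12·t + 4. En substituant t = 1: a(1) = -16.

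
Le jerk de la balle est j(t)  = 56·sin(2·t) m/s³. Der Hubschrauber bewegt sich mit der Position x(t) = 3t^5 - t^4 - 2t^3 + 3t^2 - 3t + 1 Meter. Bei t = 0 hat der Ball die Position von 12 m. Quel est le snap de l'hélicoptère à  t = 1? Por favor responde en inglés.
To solve this, we need to take 4 derivatives of our position equation x(t) = 3·t^5 - t^4 - 2·t^3 + 3·t^2 - 3·t + 1. Taking d/dt of x(t), we find v(t) = 15·t^4 - 4·t^3 - 6·t^2 + 6·t - 3. Differentiating velocity, we get acceleration: a(t) = 60·t^3 - 12·t^2 - 12·t + 6. Differentiating acceleration, we get jerk: j(t) = 180·t^2 - 24·t - 12. The derivative of jerk gives snap: s(t) = 360·t - 24. We have snap s(t) = 360·t - 24. Substituting t = 1: s(1) = 336.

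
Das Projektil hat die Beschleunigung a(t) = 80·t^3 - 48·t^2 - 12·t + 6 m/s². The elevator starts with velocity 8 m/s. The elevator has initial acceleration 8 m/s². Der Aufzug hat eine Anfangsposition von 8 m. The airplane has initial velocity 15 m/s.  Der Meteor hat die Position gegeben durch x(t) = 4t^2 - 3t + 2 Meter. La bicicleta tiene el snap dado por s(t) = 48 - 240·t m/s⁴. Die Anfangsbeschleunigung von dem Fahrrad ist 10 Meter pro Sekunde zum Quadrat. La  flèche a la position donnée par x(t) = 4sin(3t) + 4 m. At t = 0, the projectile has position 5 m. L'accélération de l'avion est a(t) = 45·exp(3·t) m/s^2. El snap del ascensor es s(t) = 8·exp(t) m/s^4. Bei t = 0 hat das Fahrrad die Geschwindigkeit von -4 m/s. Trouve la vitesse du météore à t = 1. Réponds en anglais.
Starting from position x(t) = 4·t^2 - 3·t + 2, we take 1 derivative. Taking d/dt of x(t), we find v(t) = 8·t - 3. From the given velocity equation v(t) = 8·t - 3, we substitute t = 1 to get v = 5.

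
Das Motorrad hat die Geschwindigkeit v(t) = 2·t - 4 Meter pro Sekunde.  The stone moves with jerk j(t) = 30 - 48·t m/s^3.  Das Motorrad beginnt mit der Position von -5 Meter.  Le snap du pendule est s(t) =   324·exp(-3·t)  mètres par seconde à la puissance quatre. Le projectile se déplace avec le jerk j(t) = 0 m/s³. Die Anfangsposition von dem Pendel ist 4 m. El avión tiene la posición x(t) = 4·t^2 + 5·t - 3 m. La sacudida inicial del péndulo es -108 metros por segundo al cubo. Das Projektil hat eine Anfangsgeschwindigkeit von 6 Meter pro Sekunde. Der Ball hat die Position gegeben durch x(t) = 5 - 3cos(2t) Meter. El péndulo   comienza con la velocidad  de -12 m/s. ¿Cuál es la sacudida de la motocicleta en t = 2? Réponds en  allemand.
Um dies zu lösen, müssen wir 2 Ableitungen unserer Gleichung für die Geschwindigkeit v(t) = 2·t - 4 nehmen. Durch Ableiten von der Geschwindigkeit erhalten wir die Beschleunigung: a(t) = 2. Mit d/dt von a(t) finden wir j(t) = 0. Wir haben den Ruck j(t) = 0. Durch Einsetzen von t = 2: j(2) = 0.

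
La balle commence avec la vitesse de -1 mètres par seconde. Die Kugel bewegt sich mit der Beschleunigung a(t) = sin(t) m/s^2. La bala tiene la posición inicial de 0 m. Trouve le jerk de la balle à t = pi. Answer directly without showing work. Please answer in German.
Bei t = pi, j = -1.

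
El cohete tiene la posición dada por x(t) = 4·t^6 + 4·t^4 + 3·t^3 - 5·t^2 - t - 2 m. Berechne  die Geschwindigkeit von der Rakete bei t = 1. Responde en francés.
Pour résoudre ceci, nous devons prendre 1 dérivée de notre équation de la position x(t) = 4·t^6 + 4·t^4 + 3·t^3 - 5·t^2 - t - 2. La dérivée de la position donne la vitesse: v(t) = 24·t^5 + 16·t^3 + 9·t^2 - 10·t - 1. Nous avons la vitesse v(t) = 24·t^5 + 16·t^3 + 9·t^2 - 10·t - 1. En substituant t = 1: v(1) = 38.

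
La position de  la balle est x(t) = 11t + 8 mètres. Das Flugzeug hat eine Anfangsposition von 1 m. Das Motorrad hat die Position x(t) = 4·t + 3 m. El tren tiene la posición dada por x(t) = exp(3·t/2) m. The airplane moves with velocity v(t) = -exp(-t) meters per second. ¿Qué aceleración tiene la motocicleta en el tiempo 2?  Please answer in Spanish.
Para resolver esto, necesitamos tomar 2 derivadas de nuestra ecuación de la posición x(t) = 4·t + 3. Derivando la posición, obtenemos la velocidad: v(t) = 4. Derivando la velocidad, obtenemos la aceleración: a(t) = 0. Tenemos la aceleración a(t) = 0. Sustituyendo t = 2: a(2) = 0.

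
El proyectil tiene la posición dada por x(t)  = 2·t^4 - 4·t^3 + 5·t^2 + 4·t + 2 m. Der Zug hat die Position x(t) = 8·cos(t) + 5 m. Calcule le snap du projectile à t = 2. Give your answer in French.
En partant de la position x(t) = 2·t^4 - 4·t^3 + 5·t^2 + 4·t + 2, nous prenons 4 dérivées. La dérivée de la position donne la vitesse: v(t) = 8·t^3 - 12·t^2 + 10·t + 4. En dérivant la vitesse, nous obtenons l'accélération: a(t) = 24·t^2 - 24·t + 10. En dérivant l'accélération, nous obtenons le jerk: j(t) = 48·t - 24. En dérivant le jerk, nous obtenons le snap: s(t) = 48. En utilisant s(t) = 48 et en substituant t = 2, nous trouvons s = 48.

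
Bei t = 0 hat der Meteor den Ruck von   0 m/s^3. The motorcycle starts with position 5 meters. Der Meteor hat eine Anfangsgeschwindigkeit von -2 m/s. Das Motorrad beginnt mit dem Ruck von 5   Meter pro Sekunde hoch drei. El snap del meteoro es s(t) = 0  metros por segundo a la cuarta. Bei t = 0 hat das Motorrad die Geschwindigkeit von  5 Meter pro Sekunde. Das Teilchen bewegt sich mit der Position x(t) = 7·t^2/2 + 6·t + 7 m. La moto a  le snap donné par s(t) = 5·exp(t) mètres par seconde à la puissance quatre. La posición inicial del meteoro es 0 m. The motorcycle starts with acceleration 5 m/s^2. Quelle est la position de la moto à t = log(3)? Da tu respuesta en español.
Para resolver esto, necesitamos tomar 4 antiderivadas de nuestra ecuación del snap s(t) = 5·exp(t). Tomando ∫s(t)dt y aplicando j(0) = 5, encontramos j(t) = 5·exp(t). La integral de la sacudida es la aceleración. Usando a(0) = 5, obtenemos a(t) = 5·exp(t). Integrando la aceleración y usando la condición inicial v(0) = 5, obtenemos v(t) = 5·exp(t). Tomando ∫v(t)dt y aplicando x(0) = 5, encontramos x(t) = 5·exp(t). Usando x(t) = 5·exp(t) y sustituyendo t = log(3), encontramos x = 15.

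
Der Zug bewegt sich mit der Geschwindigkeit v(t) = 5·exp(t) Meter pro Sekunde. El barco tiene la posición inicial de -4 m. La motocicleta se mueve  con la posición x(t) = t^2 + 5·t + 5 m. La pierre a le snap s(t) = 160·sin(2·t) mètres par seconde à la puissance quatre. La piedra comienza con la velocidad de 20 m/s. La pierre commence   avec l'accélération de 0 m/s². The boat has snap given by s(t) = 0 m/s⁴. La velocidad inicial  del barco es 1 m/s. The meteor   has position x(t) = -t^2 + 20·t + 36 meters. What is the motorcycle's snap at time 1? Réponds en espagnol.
Para resolver esto, necesitamos tomar 4 derivadas de nuestra ecuación de la posición x(t) = t^2 + 5·t + 5. Derivando la posición, obtenemos la velocidad: v(t) = 2·t + 5. Tomando d/dt de v(t), encontramos a(t) = 2. Derivando la aceleración, obtenemos la sacudida: j(t) = 0. Derivando la sacudida, obtenemos el snap: s(t) = 0. De la ecuación del snap s(t) = 0, sustituimos t = 1 para obtener s = 0.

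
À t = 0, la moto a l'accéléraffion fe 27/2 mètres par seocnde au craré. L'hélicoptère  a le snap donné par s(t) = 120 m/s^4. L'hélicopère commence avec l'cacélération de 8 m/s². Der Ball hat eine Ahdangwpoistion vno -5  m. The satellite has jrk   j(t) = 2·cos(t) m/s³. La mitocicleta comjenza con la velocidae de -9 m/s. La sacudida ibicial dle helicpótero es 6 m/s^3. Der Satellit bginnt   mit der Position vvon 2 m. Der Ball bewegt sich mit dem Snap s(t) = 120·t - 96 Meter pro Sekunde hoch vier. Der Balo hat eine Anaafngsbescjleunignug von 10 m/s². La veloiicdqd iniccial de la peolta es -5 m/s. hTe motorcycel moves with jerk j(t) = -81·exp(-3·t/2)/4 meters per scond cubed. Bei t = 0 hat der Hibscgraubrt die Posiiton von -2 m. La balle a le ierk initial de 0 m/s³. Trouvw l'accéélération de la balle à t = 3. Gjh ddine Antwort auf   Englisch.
We must find the antiderivative of our snap equation s(t) = 120·t - 96 2 times. Finding the integral of s(t) and using j(0) = 0: j(t) = 12·t·(5·t - 8). The integral of jerk, with a(0) = 10, gives acceleration: a(t) = 20·t^3 - 48·t^2 + 10. From the given acceleration equation a(t) = 20·t^3 - 48·t^2 + 10, we substitute t = 3 to get a = 118.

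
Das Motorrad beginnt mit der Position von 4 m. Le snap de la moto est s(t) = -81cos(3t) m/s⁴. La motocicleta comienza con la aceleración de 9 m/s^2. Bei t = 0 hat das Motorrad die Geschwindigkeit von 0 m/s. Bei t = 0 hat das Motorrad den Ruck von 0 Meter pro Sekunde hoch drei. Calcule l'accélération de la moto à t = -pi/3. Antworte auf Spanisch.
Partiendo del snap s(t) = -81·cos(3·t), tomamos 2 antiderivadas. La integral del snap, con j(0) = 0, da la sacudida: j(t) = -27·sin(3·t). Tomando ∫j(t)dt y aplicando a(0) = 9, encontramos a(t) = 9·cos(3·t). De la ecuación de la aceleración a(t) = 9·cos(3·t), sustituimos t = -pi/3 para obtener a = -9.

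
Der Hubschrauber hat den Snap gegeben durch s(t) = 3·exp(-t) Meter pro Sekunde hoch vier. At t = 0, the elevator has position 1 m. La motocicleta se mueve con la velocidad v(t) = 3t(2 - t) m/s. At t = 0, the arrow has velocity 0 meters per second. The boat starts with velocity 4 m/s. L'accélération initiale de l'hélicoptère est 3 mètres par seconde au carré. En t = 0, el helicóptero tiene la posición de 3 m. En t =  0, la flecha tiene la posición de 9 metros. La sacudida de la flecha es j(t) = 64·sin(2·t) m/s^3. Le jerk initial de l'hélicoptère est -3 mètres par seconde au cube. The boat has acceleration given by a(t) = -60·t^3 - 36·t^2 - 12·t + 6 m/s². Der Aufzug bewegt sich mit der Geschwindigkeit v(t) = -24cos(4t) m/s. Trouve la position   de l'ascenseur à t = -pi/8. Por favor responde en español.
Partiendo de la velocidad v(t) = -24·cos(4·t), tomamos 1 integral. La integral de la velocidad es la posición. Usando x(0) = 1, obtenemos x(t) = 1 - 6·sin(4·t). Usando x(t) = 1 - 6·sin(4·t) y sustituyendo t = -pi/8, encontramos x = 7.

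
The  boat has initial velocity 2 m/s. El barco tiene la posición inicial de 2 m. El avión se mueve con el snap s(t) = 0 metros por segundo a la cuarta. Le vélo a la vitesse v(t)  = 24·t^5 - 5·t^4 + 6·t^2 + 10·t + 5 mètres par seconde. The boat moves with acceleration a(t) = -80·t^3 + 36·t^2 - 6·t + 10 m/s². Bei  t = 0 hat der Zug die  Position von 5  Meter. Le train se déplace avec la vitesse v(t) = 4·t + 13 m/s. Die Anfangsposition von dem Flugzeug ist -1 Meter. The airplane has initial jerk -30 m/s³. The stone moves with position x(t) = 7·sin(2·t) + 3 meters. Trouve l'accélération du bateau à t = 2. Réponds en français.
De l'équation de l'accélération a(t) = -80·t^3 + 36·t^2 - 6·t + 10, nous substituons t = 2 pour obtenir a = -498.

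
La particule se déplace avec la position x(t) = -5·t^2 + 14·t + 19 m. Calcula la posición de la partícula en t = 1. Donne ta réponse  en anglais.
Using x(t) = -5·t^2 + 14·t + 19 and substituting t = 1, we find x = 28.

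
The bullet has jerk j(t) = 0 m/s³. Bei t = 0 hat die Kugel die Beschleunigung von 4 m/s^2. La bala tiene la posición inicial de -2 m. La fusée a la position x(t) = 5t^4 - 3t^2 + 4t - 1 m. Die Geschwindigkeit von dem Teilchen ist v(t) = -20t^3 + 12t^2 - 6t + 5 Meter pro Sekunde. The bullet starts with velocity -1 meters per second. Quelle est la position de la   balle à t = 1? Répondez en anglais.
We must find the antiderivative of our jerk equation j(t) = 0 3 times. Integrating jerk and using the initial condition a(0) = 4, we get a(t) = 4. The antiderivative of acceleration, with v(0) = -1, gives velocity: v(t) = 4·t - 1. Integrating velocity and using the initial condition x(0) = -2, we get x(t) = 2·t^2 - t - 2. From the given position equation x(t) = 2·t^2 - t - 2, we substitute t = 1 to get x = -1.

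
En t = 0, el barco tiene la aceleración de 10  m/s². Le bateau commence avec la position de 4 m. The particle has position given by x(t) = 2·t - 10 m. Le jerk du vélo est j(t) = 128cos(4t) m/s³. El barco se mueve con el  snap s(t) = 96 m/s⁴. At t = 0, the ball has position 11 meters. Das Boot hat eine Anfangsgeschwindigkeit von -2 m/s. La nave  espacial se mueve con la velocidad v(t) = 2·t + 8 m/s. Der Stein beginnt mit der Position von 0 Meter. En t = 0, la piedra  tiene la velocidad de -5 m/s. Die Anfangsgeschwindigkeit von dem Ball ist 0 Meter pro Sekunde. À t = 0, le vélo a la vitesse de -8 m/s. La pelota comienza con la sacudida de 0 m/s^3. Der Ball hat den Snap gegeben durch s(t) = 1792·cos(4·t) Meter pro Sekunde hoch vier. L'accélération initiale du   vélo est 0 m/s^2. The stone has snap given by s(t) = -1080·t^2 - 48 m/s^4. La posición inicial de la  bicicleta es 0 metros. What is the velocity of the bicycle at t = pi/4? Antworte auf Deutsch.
Ausgehend von dem Ruck j(t) = 128·cos(4·t), nehmen wir 2 Stammfunktionen. Das Integral von dem Ruck ist die Beschleunigung. Mit a(0) = 0 erhalten wir a(t) = 32·sin(4·t). Durch Integration von der Beschleunigung und Verwendung der Anfangsbedingung v(0) = -8, erhalten wir v(t) = -8·cos(4·t). Mit v(t) = -8·cos(4·t) und Einsetzen von t = pi/4, finden wir v = 8.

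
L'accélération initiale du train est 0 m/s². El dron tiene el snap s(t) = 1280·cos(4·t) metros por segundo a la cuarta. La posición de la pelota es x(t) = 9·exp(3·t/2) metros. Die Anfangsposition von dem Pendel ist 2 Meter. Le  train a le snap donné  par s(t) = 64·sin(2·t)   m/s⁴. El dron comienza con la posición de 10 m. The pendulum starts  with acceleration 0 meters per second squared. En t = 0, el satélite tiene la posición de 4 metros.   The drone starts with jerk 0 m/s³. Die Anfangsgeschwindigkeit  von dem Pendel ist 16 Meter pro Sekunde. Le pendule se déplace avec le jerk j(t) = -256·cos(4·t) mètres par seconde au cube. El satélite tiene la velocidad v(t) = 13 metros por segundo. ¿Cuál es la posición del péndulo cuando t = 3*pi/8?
Debemos encontrar la integral de nuestra ecuación de la sacudida j(t) = -256·cos(4·t) 3 veces. Tomando ∫j(t)dt y aplicando a(0) = 0, encontramos a(t) = -64·sin(4·t). Tomando ∫a(t)dt y aplicando v(0) = 16, encontramos v(t) = 16·cos(4·t). Tomando ∫v(t)dt y aplicando x(0) = 2, encontramos x(t) = 4·sin(4·t) + 2. De la ecuación de la posición x(t) = 4·sin(4·t) + 2, sustituimos t = 3*pi/8 para obtener x = -2.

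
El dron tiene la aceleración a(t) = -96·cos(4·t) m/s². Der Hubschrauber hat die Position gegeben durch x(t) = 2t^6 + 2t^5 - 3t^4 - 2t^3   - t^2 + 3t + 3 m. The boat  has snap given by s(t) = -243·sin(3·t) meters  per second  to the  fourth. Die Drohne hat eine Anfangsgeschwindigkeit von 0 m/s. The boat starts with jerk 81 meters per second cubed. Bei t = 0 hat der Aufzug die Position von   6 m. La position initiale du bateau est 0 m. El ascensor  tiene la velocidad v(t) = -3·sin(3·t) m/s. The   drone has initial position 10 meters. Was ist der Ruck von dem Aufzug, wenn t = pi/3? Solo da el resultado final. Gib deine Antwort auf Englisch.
At t = pi/3, j = 0.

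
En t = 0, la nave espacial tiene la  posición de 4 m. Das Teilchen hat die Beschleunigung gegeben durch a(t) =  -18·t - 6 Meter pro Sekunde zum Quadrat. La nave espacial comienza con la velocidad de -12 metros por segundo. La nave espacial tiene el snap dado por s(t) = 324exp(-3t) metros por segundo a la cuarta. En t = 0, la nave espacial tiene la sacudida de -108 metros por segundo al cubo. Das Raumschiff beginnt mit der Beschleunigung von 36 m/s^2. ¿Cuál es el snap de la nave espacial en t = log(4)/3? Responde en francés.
En utilisant s(t) = 324·exp(-3·t) et en substituant t = log(4)/3, nous trouvons s = 81.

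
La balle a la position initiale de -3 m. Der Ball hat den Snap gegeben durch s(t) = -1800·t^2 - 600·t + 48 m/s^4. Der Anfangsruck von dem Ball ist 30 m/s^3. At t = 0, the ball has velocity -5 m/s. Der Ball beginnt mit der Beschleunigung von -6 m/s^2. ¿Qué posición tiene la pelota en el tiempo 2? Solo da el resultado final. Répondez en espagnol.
x(2) = -433.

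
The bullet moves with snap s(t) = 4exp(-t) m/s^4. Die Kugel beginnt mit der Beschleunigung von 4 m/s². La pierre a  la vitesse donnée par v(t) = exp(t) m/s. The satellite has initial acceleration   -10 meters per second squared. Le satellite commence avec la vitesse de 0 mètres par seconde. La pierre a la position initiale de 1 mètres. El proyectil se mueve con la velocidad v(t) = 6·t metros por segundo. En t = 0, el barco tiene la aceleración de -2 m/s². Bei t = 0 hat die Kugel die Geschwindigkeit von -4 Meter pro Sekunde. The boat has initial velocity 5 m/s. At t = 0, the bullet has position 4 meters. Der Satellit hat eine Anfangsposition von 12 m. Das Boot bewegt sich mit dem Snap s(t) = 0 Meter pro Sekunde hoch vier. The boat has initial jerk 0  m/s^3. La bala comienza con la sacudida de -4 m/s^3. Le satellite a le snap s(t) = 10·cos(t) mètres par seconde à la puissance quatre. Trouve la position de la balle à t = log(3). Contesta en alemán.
Um dies zu lösen, müssen wir 4 Integrale unserer Gleichung für den Snap s(t) = 4·exp(-t) finden. Die Stammfunktion von dem Snap, mit j(0) = -4, ergibt den Ruck: j(t) = -4·exp(-t). Das Integral von dem Ruck, mit a(0) = 4, ergibt die Beschleunigung: a(t) = 4·exp(-t). Das Integral von der Beschleunigung, mit v(0) = -4, ergibt die Geschwindigkeit: v(t) = -4·exp(-t). Die Stammfunktion von der Geschwindigkeit ist die Position. Mit x(0) = 4 erhalten wir x(t) = 4·exp(-t). Mit x(t) = 4·exp(-t) und Einsetzen von t = log(3), finden wir x = 4/3.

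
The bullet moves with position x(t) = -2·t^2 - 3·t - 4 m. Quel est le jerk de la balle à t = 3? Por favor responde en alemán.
Um dies zu lösen, müssen wir 3 Ableitungen unserer Gleichung für die Position x(t) = -2·t^2 - 3·t - 4 nehmen. Mit d/dt von x(t) finden wir v(t) = -4·t - 3. Mit d/dt von v(t) finden wir a(t) = -4. Die Ableitung von der Beschleunigung ergibt den Ruck: j(t) = 0. Wir haben den Ruck j(t) = 0. Durch Einsetzen von t = 3: j(3) = 0.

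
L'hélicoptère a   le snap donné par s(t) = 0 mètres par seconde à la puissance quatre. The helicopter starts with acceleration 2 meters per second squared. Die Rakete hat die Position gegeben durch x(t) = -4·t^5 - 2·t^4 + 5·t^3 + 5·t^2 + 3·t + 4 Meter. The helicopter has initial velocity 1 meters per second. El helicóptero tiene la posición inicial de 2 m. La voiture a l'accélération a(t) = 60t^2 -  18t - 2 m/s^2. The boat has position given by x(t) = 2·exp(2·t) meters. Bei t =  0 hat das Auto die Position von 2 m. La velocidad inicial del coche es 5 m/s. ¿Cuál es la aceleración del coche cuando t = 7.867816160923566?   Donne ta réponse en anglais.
From the given acceleration equation a(t) = 60·t^2 - 18·t - 2, we substitute t = 7.867816160923566 to get a = 3570.53117762878.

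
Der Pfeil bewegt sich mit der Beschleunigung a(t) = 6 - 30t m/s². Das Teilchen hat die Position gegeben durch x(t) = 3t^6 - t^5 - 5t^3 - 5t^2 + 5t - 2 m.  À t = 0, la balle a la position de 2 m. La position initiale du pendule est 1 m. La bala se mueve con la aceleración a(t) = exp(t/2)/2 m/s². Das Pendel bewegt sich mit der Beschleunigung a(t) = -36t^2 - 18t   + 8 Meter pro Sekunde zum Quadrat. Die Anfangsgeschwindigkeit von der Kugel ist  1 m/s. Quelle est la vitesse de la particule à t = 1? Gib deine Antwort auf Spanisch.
Partiendo de la posición x(t) = 3·t^6 - t^5 - 5·t^3 - 5·t^2 + 5·t - 2, tomamos 1 derivada. Derivando la posición, obtenemos la velocidad: v(t) = 18·t^5 - 5·t^4 - 15·t^2 - 10·t + 5. Tenemos la velocidad v(t) = 18·t^5 - 5·t^4 - 15·t^2 - 10·t + 5. Sustituyendo t = 1: v(1) = -7.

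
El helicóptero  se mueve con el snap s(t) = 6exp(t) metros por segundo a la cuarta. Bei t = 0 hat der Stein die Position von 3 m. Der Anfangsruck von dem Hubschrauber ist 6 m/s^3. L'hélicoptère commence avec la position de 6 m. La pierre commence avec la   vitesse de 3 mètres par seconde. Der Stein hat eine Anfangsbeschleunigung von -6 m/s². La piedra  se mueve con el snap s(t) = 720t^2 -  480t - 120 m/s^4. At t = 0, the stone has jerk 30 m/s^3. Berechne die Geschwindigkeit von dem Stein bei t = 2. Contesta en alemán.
Ausgehend von dem Snap s(t) = 720·t^2 - 480·t - 120, nehmen wir 3 Stammfunktionen. Die Stammfunktion von dem Snap, mit j(0) = 30, ergibt den Ruck: j(t) = 240·t^3 - 240·t^2 - 120·t + 30. Durch Integration von dem Ruck und Verwendung der Anfangsbedingung a(0) = -6, erhalten wir a(t) = 60·t^4 - 80·t^3 - 60·t^2 + 30·t - 6. Das Integral von der Beschleunigung ist die Geschwindigkeit. Mit v(0) = 3 erhalten wir v(t) = 12·t^5 - 20·t^4 - 20·t^3 + 15·t^2 - 6·t + 3. Aus der Gleichung für die Geschwindigkeit v(t) = 12·t^5 - 20·t^4 - 20·t^3 + 15·t^2 - 6·t + 3, setzen wir t = 2 ein und erhalten v = -45.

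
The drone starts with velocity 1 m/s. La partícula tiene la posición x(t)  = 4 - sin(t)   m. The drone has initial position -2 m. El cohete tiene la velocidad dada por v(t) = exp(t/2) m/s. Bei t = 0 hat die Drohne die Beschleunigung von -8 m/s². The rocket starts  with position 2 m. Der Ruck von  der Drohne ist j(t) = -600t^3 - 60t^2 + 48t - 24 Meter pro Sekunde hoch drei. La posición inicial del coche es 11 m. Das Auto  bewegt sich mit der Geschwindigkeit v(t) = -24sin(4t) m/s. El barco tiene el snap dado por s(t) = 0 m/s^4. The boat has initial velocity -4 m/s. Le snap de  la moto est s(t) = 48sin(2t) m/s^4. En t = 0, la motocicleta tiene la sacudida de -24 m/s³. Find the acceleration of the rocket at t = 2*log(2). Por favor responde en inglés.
We must differentiate our velocity equation v(t) = exp(t/2) 1 time. Taking d/dt of v(t), we find a(t) = exp(t/2)/2. We have acceleration a(t) = exp(t/2)/2. Substituting t = 2*log(2): a(2*log(2)) = 1.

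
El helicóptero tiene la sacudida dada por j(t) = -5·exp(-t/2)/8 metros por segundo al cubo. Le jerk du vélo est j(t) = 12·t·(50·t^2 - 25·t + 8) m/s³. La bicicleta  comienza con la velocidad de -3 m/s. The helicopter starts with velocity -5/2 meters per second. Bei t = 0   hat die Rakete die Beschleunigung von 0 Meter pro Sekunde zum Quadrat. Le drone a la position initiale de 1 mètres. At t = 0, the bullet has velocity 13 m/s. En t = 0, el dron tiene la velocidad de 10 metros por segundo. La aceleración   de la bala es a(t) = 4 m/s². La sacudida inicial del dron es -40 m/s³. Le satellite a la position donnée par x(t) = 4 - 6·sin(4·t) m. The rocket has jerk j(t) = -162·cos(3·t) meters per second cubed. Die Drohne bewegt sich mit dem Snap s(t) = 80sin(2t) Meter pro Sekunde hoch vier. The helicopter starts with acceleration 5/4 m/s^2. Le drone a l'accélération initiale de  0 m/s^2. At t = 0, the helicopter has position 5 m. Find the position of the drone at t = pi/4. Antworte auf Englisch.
We need to integrate our snap equation s(t) = 80·sin(2·t) 4 times. The antiderivative of snap is jerk. Using j(0) = -40, we get j(t) = -40·cos(2·t). Finding the antiderivative of j(t) and using a(0) = 0: a(t) = -20·sin(2·t). Taking ∫a(t)dt and applying v(0) = 10, we find v(t) = 10·cos(2·t). The integral of velocity is position. Using x(0) = 1, we get x(t) = 5·sin(2·t) + 1. Using x(t) = 5·sin(2·t) + 1 and substituting t = pi/4, we find x = 6.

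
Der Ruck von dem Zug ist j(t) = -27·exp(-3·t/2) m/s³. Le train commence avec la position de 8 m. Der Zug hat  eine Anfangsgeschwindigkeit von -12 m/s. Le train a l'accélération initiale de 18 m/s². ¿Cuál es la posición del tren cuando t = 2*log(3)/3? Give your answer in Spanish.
Debemos encontrar la antiderivada de nuestra ecuación de la sacudida j(t) = -27·exp(-3·t/2) 3 veces. Integrando la sacudida y usando la condición inicial a(0) = 18, obtenemos a(t) = 18·exp(-3·t/2). Tomando ∫a(t)dt y aplicando v(0) = -12, encontramos v(t) = -12·exp(-3·t/2). La antiderivada de la velocidad, con x(0) = 8, da la posición: x(t) = 8·exp(-3·t/2). Usando x(t) = 8·exp(-3·t/2) y sustituyendo t = 2*log(3)/3, encontramos x = 8/3.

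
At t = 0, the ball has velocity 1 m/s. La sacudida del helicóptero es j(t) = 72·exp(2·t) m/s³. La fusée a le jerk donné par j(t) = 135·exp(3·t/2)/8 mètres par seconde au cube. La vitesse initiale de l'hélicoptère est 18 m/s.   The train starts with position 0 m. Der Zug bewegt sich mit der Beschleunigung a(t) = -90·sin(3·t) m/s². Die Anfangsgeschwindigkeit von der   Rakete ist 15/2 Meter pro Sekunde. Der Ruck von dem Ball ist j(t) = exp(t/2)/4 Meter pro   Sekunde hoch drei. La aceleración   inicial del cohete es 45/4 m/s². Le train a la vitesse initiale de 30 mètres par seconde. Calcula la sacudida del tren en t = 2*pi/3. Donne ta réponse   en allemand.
Wir müssen unsere Gleichung für die Beschleunigung a(t) = -90·sin(3·t) 1-mal ableiten. Durch Ableiten von der Beschleunigung erhalten wir den Ruck: j(t) = -270·cos(3·t). Wir haben den Ruck j(t) = -270·cos(3·t). Durch Einsetzen von t = 2*pi/3: j(2*pi/3) = -270.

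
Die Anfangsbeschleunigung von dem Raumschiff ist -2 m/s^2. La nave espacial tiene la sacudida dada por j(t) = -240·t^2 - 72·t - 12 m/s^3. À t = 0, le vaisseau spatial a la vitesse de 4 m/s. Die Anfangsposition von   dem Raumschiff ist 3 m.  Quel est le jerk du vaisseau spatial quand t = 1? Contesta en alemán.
Aus der Gleichung für den Ruck j(t) = -240·t^2 - 72·t - 12, setzen wir t = 1 ein und erhalten j = -324.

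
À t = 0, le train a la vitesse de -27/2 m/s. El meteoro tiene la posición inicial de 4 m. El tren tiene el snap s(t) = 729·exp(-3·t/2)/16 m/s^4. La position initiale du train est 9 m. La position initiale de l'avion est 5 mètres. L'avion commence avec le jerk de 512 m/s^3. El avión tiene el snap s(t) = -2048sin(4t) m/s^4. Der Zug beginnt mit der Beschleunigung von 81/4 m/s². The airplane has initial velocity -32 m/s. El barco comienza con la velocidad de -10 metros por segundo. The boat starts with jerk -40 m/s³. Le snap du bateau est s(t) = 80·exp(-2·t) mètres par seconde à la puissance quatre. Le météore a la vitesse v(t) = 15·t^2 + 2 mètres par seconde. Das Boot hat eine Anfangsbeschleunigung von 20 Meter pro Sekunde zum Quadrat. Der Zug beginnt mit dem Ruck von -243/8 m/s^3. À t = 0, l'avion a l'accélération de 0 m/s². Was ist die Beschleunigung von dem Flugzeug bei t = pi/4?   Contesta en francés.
Pour résoudre ceci, nous devons prendre 2 primitives de notre équation du snap s(t) = -2048·sin(4·t). En intégrant le snap et en utilisant la condition initiale j(0) = 512, nous obtenons j(t) = 512·cos(4·t). L'intégrale du jerk, avec a(0) = 0, donne l'accélération: a(t) = 128·sin(4·t). De l'équation de l'accélération a(t) = 128·sin(4·t), nous substituons t = pi/4 pour obtenir a = 0.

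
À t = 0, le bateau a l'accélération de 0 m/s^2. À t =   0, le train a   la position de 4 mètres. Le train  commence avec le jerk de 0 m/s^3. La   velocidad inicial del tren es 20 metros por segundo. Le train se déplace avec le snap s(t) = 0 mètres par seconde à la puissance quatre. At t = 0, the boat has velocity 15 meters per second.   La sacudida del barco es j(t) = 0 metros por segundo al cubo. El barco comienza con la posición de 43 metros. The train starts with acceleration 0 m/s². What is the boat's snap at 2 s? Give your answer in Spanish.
Para resolver esto, necesitamos tomar 1 derivada de nuestra ecuación de la sacudida j(t) = 0. La derivada de la sacudida da el snap: s(t) = 0. De la ecuación del snap s(t) = 0, sustituimos t = 2 para obtener s = 0.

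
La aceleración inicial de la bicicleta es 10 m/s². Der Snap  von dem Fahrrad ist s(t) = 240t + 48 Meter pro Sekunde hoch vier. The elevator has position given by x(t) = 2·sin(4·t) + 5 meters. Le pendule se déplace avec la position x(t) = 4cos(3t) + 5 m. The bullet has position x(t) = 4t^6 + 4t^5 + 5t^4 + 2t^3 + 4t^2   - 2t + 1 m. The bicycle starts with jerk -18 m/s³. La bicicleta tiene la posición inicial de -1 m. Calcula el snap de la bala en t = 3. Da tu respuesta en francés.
En partant de la position x(t) = 4·t^6 + 4·t^5 + 5·t^4 + 2·t^3 + 4·t^2 - 2·t + 1, nous prenons 4 dérivées. En dérivant la position, nous obtenons la vitesse: v(t) = 24·t^5 + 20·t^4 + 20·t^3 + 6·t^2 + 8·t - 2. En prenant d/dt de v(t), nous trouvons a(t) = 120·t^4 + 80·t^3 + 60·t^2 + 12·t + 8. En prenant d/dt de a(t), nous trouvons j(t) = 480·t^3 + 240·t^2 + 120·t + 12. La dérivée du jerk donne le snap: s(t) = 1440·t^2 + 480·t + 120. De l'équation du snap s(t) = 1440·t^2 + 480·t + 120, nous substituons t = 3 pour obtenir s = 14520.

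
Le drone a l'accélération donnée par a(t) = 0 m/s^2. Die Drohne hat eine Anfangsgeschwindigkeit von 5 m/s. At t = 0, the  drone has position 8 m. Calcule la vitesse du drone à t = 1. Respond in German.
Um dies zu lösen, müssen wir 1 Stammfunktion unserer Gleichung für die Beschleunigung a(t) = 0 finden. Das Integral von der Beschleunigung ist die Geschwindigkeit. Mit v(0) = 5 erhalten wir v(t) = 5. Wir haben die Geschwindigkeit v(t) = 5. Durch Einsetzen von t = 1: v(1) = 5.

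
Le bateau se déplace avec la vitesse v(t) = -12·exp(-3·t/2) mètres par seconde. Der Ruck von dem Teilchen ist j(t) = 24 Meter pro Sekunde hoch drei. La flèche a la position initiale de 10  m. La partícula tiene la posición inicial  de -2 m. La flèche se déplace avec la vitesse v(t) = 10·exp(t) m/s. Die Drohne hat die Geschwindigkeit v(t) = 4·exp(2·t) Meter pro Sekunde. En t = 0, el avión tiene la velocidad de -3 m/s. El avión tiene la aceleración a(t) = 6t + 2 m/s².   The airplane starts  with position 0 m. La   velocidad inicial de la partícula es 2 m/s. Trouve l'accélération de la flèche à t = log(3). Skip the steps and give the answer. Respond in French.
À t = log(3), a = 30.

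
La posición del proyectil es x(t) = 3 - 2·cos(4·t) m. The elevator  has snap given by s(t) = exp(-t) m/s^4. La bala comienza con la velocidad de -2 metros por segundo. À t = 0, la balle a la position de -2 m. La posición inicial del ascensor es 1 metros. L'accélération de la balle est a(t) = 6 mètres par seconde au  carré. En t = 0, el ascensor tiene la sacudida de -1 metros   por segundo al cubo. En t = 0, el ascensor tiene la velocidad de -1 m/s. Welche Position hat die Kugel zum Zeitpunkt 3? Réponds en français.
En partant de l'accélération a(t) = 6, nous prenons 2 intégrales. En intégrant l'accélération et en utilisant la condition initiale v(0) = -2, nous obtenons v(t) = 6·t - 2. En intégrant la vitesse et en utilisant la condition initiale x(0) = -2, nous obtenons x(t) = 3·t^2 - 2·t - 2. En utilisant x(t) = 3·t^2 - 2·t - 2 et en substituant t = 3, nous trouvons x = 19.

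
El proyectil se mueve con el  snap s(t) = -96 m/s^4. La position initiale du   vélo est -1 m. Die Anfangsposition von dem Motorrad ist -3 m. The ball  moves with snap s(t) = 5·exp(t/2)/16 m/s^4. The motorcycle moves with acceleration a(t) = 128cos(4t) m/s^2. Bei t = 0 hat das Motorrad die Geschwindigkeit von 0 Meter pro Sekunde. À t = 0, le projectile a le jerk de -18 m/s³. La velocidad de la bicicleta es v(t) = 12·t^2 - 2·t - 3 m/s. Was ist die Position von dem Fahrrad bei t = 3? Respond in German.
Um dies zu lösen, müssen wir 1 Stammfunktion unserer Gleichung für die Geschwindigkeit v(t) = 12·t^2 - 2·t - 3 finden. Die Stammfunktion von der Geschwindigkeit, mit x(0) = -1, ergibt die Position: x(t) = 4·t^3 - t^2 - 3·t - 1. Aus der Gleichung für die Position x(t) = 4·t^3 - t^2 - 3·t - 1, setzen wir t = 3 ein und erhalten x = 89.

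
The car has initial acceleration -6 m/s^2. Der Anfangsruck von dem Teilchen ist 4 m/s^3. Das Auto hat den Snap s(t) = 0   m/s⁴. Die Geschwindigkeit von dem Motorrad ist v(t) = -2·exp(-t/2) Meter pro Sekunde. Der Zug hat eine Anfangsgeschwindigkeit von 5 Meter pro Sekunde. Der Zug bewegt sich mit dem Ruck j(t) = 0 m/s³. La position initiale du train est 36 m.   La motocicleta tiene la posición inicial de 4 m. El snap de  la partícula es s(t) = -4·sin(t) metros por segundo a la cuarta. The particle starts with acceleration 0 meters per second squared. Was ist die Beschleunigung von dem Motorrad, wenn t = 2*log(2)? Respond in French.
Pour résoudre ceci, nous devons prendre 1 dérivée de notre équation de la vitesse v(t) = -2·exp(-t/2). En prenant d/dt de v(t), nous trouvons a(t) = exp(-t/2). De l'équation de l'accélération a(t) = exp(-t/2), nous substituons t = 2*log(2) pour obtenir a = 1/2.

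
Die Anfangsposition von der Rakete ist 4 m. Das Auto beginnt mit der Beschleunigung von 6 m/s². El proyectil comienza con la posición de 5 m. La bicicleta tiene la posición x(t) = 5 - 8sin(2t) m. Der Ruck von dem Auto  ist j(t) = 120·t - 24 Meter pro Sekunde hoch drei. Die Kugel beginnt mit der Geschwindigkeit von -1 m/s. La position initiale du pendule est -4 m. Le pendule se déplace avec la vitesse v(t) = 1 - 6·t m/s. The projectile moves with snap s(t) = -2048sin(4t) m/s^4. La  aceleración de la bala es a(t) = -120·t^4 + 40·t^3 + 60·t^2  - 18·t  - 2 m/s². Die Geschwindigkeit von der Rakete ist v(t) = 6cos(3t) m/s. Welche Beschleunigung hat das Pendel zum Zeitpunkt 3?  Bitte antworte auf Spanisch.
Debemos derivar nuestra ecuación de la velocidad v(t) = 1 - 6·t 1 vez. Tomando d/dt de v(t), encontramos a(t) = -6. De la ecuación de la aceleración a(t) = -6, sustituimos t = 3 para obtener a = -6.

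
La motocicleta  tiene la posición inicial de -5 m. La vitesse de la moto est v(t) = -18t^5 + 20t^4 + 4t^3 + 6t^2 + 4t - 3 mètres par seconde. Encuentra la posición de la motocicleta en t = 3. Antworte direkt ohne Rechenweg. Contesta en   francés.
La réponse est -1076.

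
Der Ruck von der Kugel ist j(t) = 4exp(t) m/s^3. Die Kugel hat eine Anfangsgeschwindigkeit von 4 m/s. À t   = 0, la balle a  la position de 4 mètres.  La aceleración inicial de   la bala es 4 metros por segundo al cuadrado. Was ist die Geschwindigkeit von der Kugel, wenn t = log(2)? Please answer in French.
En partant du jerk j(t) = 4·exp(t), nous prenons 2 primitives. En prenant ∫j(t)dt et en appliquant a(0) = 4, nous trouvons a(t) = 4·exp(t). La primitive de l'accélération est la vitesse. En utilisant v(0) = 4, nous obtenons v(t) = 4·exp(t). En utilisant v(t) = 4·exp(t) et en substituant t = log(2), nous trouvons v = 8.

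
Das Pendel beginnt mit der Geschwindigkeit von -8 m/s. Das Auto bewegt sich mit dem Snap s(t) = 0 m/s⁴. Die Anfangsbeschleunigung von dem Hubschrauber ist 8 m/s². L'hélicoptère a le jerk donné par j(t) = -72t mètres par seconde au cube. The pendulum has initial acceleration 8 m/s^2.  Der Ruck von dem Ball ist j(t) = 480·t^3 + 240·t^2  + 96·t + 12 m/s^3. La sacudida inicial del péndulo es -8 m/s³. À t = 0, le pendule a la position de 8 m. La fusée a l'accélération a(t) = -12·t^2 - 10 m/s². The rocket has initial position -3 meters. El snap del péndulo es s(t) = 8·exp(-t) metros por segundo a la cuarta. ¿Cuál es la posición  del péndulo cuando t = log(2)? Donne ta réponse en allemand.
Ausgehend von dem Snap s(t) = 8·exp(-t), nehmen wir 4 Stammfunktionen. Durch Integration von dem Snap und Verwendung der Anfangsbedingung j(0) = -8, erhalten wir j(t) = -8·exp(-t). Mit ∫j(t)dt und Anwendung von a(0) = 8, finden wir a(t) = 8·exp(-t). Durch Integration von der Beschleunigung und Verwendung der Anfangsbedingung v(0) = -8, erhalten wir v(t) = -8·exp(-t). Die Stammfunktion von der Geschwindigkeit ist die Position. Mit x(0) = 8 erhalten wir x(t) = 8·exp(-t). Aus der Gleichung für die Position x(t) = 8·exp(-t), setzen wir t = log(2) ein und erhalten x = 4.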